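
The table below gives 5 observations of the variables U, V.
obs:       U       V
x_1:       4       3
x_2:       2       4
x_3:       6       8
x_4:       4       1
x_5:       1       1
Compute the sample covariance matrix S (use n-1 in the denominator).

Step 1 — column means:
  mean(U) = (4 + 2 + 6 + 4 + 1) / 5 = 17/5 = 3.4
  mean(V) = (3 + 4 + 8 + 1 + 1) / 5 = 17/5 = 3.4

Step 2 — sample covariance S[i,j] = (1/(n-1)) · Σ_k (x_{k,i} - mean_i) · (x_{k,j} - mean_j), with n-1 = 4.
  S[U,U] = ((0.6)·(0.6) + (-1.4)·(-1.4) + (2.6)·(2.6) + (0.6)·(0.6) + (-2.4)·(-2.4)) / 4 = 15.2/4 = 3.8
  S[U,V] = ((0.6)·(-0.4) + (-1.4)·(0.6) + (2.6)·(4.6) + (0.6)·(-2.4) + (-2.4)·(-2.4)) / 4 = 15.2/4 = 3.8
  S[V,V] = ((-0.4)·(-0.4) + (0.6)·(0.6) + (4.6)·(4.6) + (-2.4)·(-2.4) + (-2.4)·(-2.4)) / 4 = 33.2/4 = 8.3

S is symmetric (S[j,i] = S[i,j]). Assembling:

S = [[3.8, 3.8],
 [3.8, 8.3]]


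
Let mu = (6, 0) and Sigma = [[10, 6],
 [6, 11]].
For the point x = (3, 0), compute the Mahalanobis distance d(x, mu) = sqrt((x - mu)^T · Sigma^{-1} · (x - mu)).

Step 1 — centre the observation: (x - mu) = (-3, 0).

Step 2 — invert Sigma. det(Sigma) = 10·11 - (6)² = 74.
  Sigma^{-1} = (1/det) · [[d, -b], [-b, a]] = [[0.1486, -0.0811],
 [-0.0811, 0.1351]].

Step 3 — form the quadratic (x - mu)^T · Sigma^{-1} · (x - mu):
  Sigma^{-1} · (x - mu) = (-0.4459, 0.2432).
  (x - mu)^T · [Sigma^{-1} · (x - mu)] = (-3)·(-0.4459) + (0)·(0.2432) = 1.3378.

Step 4 — take square root: d = √(1.3378) ≈ 1.1566.

d(x, mu) = √(1.3378) ≈ 1.1566


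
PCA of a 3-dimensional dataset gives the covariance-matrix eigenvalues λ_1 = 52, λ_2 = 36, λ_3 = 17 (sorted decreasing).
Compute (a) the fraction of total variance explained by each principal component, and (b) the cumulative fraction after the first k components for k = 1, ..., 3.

Step 1 — total variance = trace(Sigma) = Σ λ_i = 52 + 36 + 17 = 105.

Step 2 — fraction explained by component i = λ_i / Σ λ:
  PC1: 52/105 = 0.4952
  PC2: 36/105 = 0.3429
  PC3: 17/105 = 0.1619

Step 3 — cumulative fraction after k components = (λ_1 + ... + λ_k) / Σ λ:
  k = 1: 52/105 = 0.4952
  k = 2: (52 + 36)/105 = 88/105 = 0.8381
  k = 3: (52 + 36 + 17)/105 = 105/105 = 1

Summary (fraction, with percent):

explained: PC1 0.4952 (49.52%), PC2 0.3429 (34.29%), PC3 0.1619 (16.19%);  cumulative: 0.4952, 0.8381, 1


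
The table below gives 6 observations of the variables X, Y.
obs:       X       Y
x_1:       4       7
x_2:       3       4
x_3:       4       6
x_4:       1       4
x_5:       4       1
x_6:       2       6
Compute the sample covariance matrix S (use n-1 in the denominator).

Step 1 — column means:
  mean(X) = (4 + 3 + 4 + 1 + 4 + 2) / 6 = 18/6 = 3
  mean(Y) = (7 + 4 + 6 + 4 + 1 + 6) / 6 = 28/6 = 4.6667

Step 2 — sample covariance S[i,j] = (1/(n-1)) · Σ_k (x_{k,i} - mean_i) · (x_{k,j} - mean_j), with n-1 = 5.
  S[X,X] = ((1)·(1) + (0)·(0) + (1)·(1) + (-2)·(-2) + (1)·(1) + (-1)·(-1)) / 5 = 8/5 = 1.6
  S[X,Y] = ((1)·(2.3333) + (0)·(-0.6667) + (1)·(1.3333) + (-2)·(-0.6667) + (1)·(-3.6667) + (-1)·(1.3333)) / 5 = 0/5 = 0
  S[Y,Y] = ((2.3333)·(2.3333) + (-0.6667)·(-0.6667) + (1.3333)·(1.3333) + (-0.6667)·(-0.6667) + (-3.6667)·(-3.6667) + (1.3333)·(1.3333)) / 5 = 23.3333/5 = 4.6667

S is symmetric (S[j,i] = S[i,j]). Assembling:

S = [[1.6, 0],
 [0, 4.6667]]


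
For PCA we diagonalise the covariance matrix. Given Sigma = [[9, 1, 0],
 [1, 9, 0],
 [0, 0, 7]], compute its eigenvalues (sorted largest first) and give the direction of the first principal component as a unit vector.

Step 1 — characteristic polynomial p(λ) = det(λI - Sigma) = λ³ - tr·λ² + c_1·λ - det, where tr = trace, c_1 = sum of the principal 2×2 minors, det = det(Sigma):
  tr = 9 + 9 + 7 = 25,
  c_1 = (9·9 - (1)²) + (9·7 - (0)²) + (9·7 - (0)²) = 80 + 63 + 63 = 206,
  det = 9·(9·7 - (0)²) - (1)·((1)·7 - (0)·(0)) + (0)·((1)·(0) - 9·(0)) = 9·(63) - (1)·(7) + (0)·(0) = 560.
  So p(λ) = λ³ - 25λ² + 206λ - 560.
Step 2 — look for an integer root (rational root theorem: any rational root is an integer divisor of 560). Testing λ = 7:
  p(7) = 343 - 1225 + 1442 - 560 = 0  ✓
  Dividing out (λ - 7): p(λ) = (λ - 7)(λ² - 18λ + 80).
Step 3 — remaining eigenvalues from the quadratic λ² - 18λ + 80 = 0:
  Δ = 18² - 4·80 = 324 - 320 = 4,  λ = (18 ± √4)/2 = (18 ± 2)/2 = 10 or 8.
  Sorted: λ_1 = 10,  λ_2 = 8,  λ_3 = 7  (check: sum = 25 = tr ✓).

Step 4 — unit eigenvector for λ_1 = 10: v spans the null space of (Sigma - λ_1 I), whose rows are
  r_1 = (-1, 1, 0),  r_2 = (1, -1, 0),  r_3 = (0, 0, -3).
  v is orthogonal to every row, so take v ∝ r_1 × r_3 = ((1)·(-3) - (0)·(0), (0)·(0) - (-1)·(-3), (-1)·(0) - (1)·(0)) = (-3, -3, 0).
  Rescale (divide by 3; multiply by -1 so the first nonzero entry is positive): u = (1, 1, 0).
  ||u|| = √((1)² + (1)² + (0)²) = √(2) ≈ 1.4142,  v_1 = u/||u|| ≈ (0.7071, 0.7071, 0) (||v_1|| = 1).

λ_1 = 10,  λ_2 = 8,  λ_3 = 7;  v_1 ≈ (0.7071, 0.7071, 0)


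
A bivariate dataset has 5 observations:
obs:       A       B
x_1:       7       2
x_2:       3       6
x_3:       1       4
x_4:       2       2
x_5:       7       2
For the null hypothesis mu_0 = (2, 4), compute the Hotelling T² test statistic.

Step 1 — sample mean vector:
  mean(A) = (7 + 3 + 1 + 2 + 7) / 5 = 20/5 = 4
  mean(B) = (2 + 6 + 4 + 2 + 2) / 5 = 16/5 = 3.2
  x̄ = (4, 3.2),  deviation x̄ - mu_0 = (4, 3.2) - (2, 4) = (2, -0.8).

Step 2 — sample covariance matrix, S[i,j] = (1/(n-1)) · Σ_k (x_{k,i} - mean_i) · (x_{k,j} - mean_j), divisor n-1 = 4:
  S[A,A] = ((3)·(3) + (-1)·(-1) + (-3)·(-3) + (-2)·(-2) + (3)·(3)) / 4 = 32/4 = 8
  S[A,B] = ((3)·(-1.2) + (-1)·(2.8) + (-3)·(0.8) + (-2)·(-1.2) + (3)·(-1.2)) / 4 = -10/4 = -2.5
  S[B,B] = ((-1.2)·(-1.2) + (2.8)·(2.8) + (0.8)·(0.8) + (-1.2)·(-1.2) + (-1.2)·(-1.2)) / 4 = 12.8/4 = 3.2
  S = [[8, -2.5],
 [-2.5, 3.2]].

Step 3 — invert S. det(S) = 8·3.2 - (-2.5)² = 19.35.
  S^{-1} = (1/det) · [[d, -b], [-b, a]] = [[0.1654, 0.1292],
 [0.1292, 0.4134]].

Step 4 — quadratic form (x̄ - mu_0)^T · S^{-1} · (x̄ - mu_0):
  S^{-1} · (x̄ - mu_0) = (0.2274, -0.0724),
  (x̄ - mu_0)^T · [...] = (2)·(0.2274) + (-0.8)·(-0.0724) = 0.5127.

Step 5 — scale by n: T² = 5 · 0.5127 = 2.5633.

T² ≈ 2.5633


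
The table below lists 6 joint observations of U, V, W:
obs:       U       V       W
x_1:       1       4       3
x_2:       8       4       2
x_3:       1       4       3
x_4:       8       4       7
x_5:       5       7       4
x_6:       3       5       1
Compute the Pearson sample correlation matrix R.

Step 1 — column means:
  mean(U) = (1 + 8 + 1 + 8 + 5 + 3) / 6 = 26/6 = 4.3333
  mean(V) = (4 + 4 + 4 + 4 + 7 + 5) / 6 = 28/6 = 4.6667
  mean(W) = (3 + 2 + 3 + 7 + 4 + 1) / 6 = 20/6 = 3.3333

Step 2 — sample variances and covariances s[i,j] = (1/(n-1)) · Σ_k (x_{k,i} - mean_i) · (x_{k,j} - mean_j), with n-1 = 5:
  s[U,U] = ((-3.3333)·(-3.3333) + (3.6667)·(3.6667) + (-3.3333)·(-3.3333) + (3.6667)·(3.6667) + (0.6667)·(0.6667) + (-1.3333)·(-1.3333)) / 5 = 51.3333/5 = 10.2667
  s[U,V] = ((-3.3333)·(-0.6667) + (3.6667)·(-0.6667) + (-3.3333)·(-0.6667) + (3.6667)·(-0.6667) + (0.6667)·(2.3333) + (-1.3333)·(0.3333)) / 5 = 0.6667/5 = 0.1333
  s[U,W] = ((-3.3333)·(-0.3333) + (3.6667)·(-1.3333) + (-3.3333)·(-0.3333) + (3.6667)·(3.6667) + (0.6667)·(0.6667) + (-1.3333)·(-2.3333)) / 5 = 14.3333/5 = 2.8667
  s[V,V] = ((-0.6667)·(-0.6667) + (-0.6667)·(-0.6667) + (-0.6667)·(-0.6667) + (-0.6667)·(-0.6667) + (2.3333)·(2.3333) + (0.3333)·(0.3333)) / 5 = 7.3333/5 = 1.4667
  s[V,W] = ((-0.6667)·(-0.3333) + (-0.6667)·(-1.3333) + (-0.6667)·(-0.3333) + (-0.6667)·(3.6667) + (2.3333)·(0.6667) + (0.3333)·(-2.3333)) / 5 = -0.3333/5 = -0.0667
  s[W,W] = ((-0.3333)·(-0.3333) + (-1.3333)·(-1.3333) + (-0.3333)·(-0.3333) + (3.6667)·(3.6667) + (0.6667)·(0.6667) + (-2.3333)·(-2.3333)) / 5 = 21.3333/5 = 4.2667
  Sample standard deviations s_i = √(s[i,i]):
  s(U) = √(10.2667) = 3.2042
  s(V) = √(1.4667) = 1.2111
  s(W) = √(4.2667) = 2.0656

Step 3 — r_{ij} = s_{ij} / (s_i · s_j):
  r[U,U] = 1 (diagonal).
  r[U,V] = 0.1333 / (3.2042 · 1.2111) = 0.1333 / 3.8804 = 0.0344
  r[U,W] = 2.8667 / (3.2042 · 2.0656) = 2.8667 / 6.6185 = 0.4331
  r[V,V] = 1 (diagonal).
  r[V,W] = -0.0667 / (1.2111 · 2.0656) = -0.0667 / 2.5016 = -0.0267
  r[W,W] = 1 (diagonal).

R is symmetric with unit diagonal. Assembling:

R = [[1, 0.0344, 0.4331],
 [0.0344, 1, -0.0267],
 [0.4331, -0.0267, 1]]


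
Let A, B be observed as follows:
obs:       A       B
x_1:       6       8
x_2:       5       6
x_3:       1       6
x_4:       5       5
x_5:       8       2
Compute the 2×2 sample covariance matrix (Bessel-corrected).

Step 1 — column means:
  mean(A) = (6 + 5 + 1 + 5 + 8) / 5 = 25/5 = 5
  mean(B) = (8 + 6 + 6 + 5 + 2) / 5 = 27/5 = 5.4

Step 2 — sample covariance S[i,j] = (1/(n-1)) · Σ_k (x_{k,i} - mean_i) · (x_{k,j} - mean_j), with n-1 = 4.
  S[A,A] = ((1)·(1) + (0)·(0) + (-4)·(-4) + (0)·(0) + (3)·(3)) / 4 = 26/4 = 6.5
  S[A,B] = ((1)·(2.6) + (0)·(0.6) + (-4)·(0.6) + (0)·(-0.4) + (3)·(-3.4)) / 4 = -10/4 = -2.5
  S[B,B] = ((2.6)·(2.6) + (0.6)·(0.6) + (0.6)·(0.6) + (-0.4)·(-0.4) + (-3.4)·(-3.4)) / 4 = 19.2/4 = 4.8

S is symmetric (S[j,i] = S[i,j]). Assembling:

S = [[6.5, -2.5],
 [-2.5, 4.8]]


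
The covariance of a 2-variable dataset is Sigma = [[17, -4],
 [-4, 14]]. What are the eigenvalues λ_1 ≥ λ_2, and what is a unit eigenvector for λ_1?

Step 1 — characteristic polynomial of 2×2 Sigma:
  det(Sigma - λI) = λ² - trace · λ + det = 0.
  trace = 17 + 14 = 31, det = 17·14 - (-4)² = 222.
Step 2 — discriminant:
  Δ = trace² - 4·det = 961 - 888 = 73.
Step 3 — eigenvalues:
  λ = (trace ± √Δ)/2 = (31 ± 8.544)/2,
  λ_1 = 19.772,  λ_2 = 11.228.

Step 4 — unit eigenvector for λ_1: solve (Sigma - λ_1 I)v = 0. First row:
  (17 - 19.772)·v_x + (-4)·v_y = 0, i.e. (-2.772)·v_x + (-4)·v_y = 0,
  so v ∝ (b, λ_1 - a) = (-4, 2.772); multiply by -1 so the first entry is positive: u = (4, -2.772).
  ||u|| = √((4)² + (-2.772)²) = √(23.684) ≈ 4.8666,
  v_1 = u/||u|| ≈ (0.8219, -0.5696) (||v_1|| = 1).

λ_1 = 19.772,  λ_2 = 11.228;  v_1 ≈ (0.8219, -0.5696)


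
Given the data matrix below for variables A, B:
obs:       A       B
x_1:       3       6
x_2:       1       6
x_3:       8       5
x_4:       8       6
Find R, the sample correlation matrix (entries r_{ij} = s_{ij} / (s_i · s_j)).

Step 1 — column means:
  mean(A) = (3 + 1 + 8 + 8) / 4 = 20/4 = 5
  mean(B) = (6 + 6 + 5 + 6) / 4 = 23/4 = 5.75

Step 2 — sample variances and covariances s[i,j] = (1/(n-1)) · Σ_k (x_{k,i} - mean_i) · (x_{k,j} - mean_j), with n-1 = 3:
  s[A,A] = ((-2)·(-2) + (-4)·(-4) + (3)·(3) + (3)·(3)) / 3 = 38/3 = 12.6667
  s[A,B] = ((-2)·(0.25) + (-4)·(0.25) + (3)·(-0.75) + (3)·(0.25)) / 3 = -3/3 = -1
  s[B,B] = ((0.25)·(0.25) + (0.25)·(0.25) + (-0.75)·(-0.75) + (0.25)·(0.25)) / 3 = 0.75/3 = 0.25
  Sample standard deviations s_i = √(s[i,i]):
  s(A) = √(12.6667) = 3.559
  s(B) = √(0.25) = 0.5

Step 3 — r_{ij} = s_{ij} / (s_i · s_j):
  r[A,A] = 1 (diagonal).
  r[A,B] = -1 / (3.559 · 0.5) = -1 / 1.7795 = -0.562
  r[B,B] = 1 (diagonal).

R is symmetric with unit diagonal. Assembling:

R = [[1, -0.562],
 [-0.562, 1]]


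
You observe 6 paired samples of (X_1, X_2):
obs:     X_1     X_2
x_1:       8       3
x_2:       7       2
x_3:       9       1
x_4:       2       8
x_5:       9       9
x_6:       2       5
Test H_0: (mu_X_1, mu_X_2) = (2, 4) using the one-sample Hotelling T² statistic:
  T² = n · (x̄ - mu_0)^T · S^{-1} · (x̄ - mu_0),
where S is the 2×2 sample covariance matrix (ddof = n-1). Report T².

Step 1 — sample mean vector:
  mean(X_1) = (8 + 7 + 9 + 2 + 9 + 2) / 6 = 37/6 = 6.1667
  mean(X_2) = (3 + 2 + 1 + 8 + 9 + 5) / 6 = 28/6 = 4.6667
  x̄ = (6.1667, 4.6667),  deviation x̄ - mu_0 = (6.1667, 4.6667) - (2, 4) = (4.1667, 0.6667).

Step 2 — sample covariance matrix, S[i,j] = (1/(n-1)) · Σ_k (x_{k,i} - mean_i) · (x_{k,j} - mean_j), divisor n-1 = 5:
  S[X_1,X_1] = ((1.8333)·(1.8333) + (0.8333)·(0.8333) + (2.8333)·(2.8333) + (-4.1667)·(-4.1667) + (2.8333)·(2.8333) + (-4.1667)·(-4.1667)) / 5 = 54.8333/5 = 10.9667
  S[X_1,X_2] = ((1.8333)·(-1.6667) + (0.8333)·(-2.6667) + (2.8333)·(-3.6667) + (-4.1667)·(3.3333) + (2.8333)·(4.3333) + (-4.1667)·(0.3333)) / 5 = -18.6667/5 = -3.7333
  S[X_2,X_2] = ((-1.6667)·(-1.6667) + (-2.6667)·(-2.6667) + (-3.6667)·(-3.6667) + (3.3333)·(3.3333) + (4.3333)·(4.3333) + (0.3333)·(0.3333)) / 5 = 53.3333/5 = 10.6667
  S = [[10.9667, -3.7333],
 [-3.7333, 10.6667]].

Step 3 — invert S. det(S) = 10.9667·10.6667 - (-3.7333)² = 103.04.
  S^{-1} = (1/det) · [[d, -b], [-b, a]] = [[0.1035, 0.0362],
 [0.0362, 0.1064]].

Step 4 — quadratic form (x̄ - mu_0)^T · S^{-1} · (x̄ - mu_0):
  S^{-1} · (x̄ - mu_0) = (0.4555, 0.2219),
  (x̄ - mu_0)^T · [...] = (4.1667)·(0.4555) + (0.6667)·(0.2219) = 2.0458.

Step 5 — scale by n: T² = 6 · 2.0458 = 12.2748.

T² ≈ 12.2748


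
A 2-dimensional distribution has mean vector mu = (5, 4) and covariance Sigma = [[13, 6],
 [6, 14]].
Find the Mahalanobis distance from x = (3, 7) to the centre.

Step 1 — centre the observation: (x - mu) = (-2, 3).

Step 2 — invert Sigma. det(Sigma) = 13·14 - (6)² = 146.
  Sigma^{-1} = (1/det) · [[d, -b], [-b, a]] = [[0.0959, -0.0411],
 [-0.0411, 0.089]].

Step 3 — form the quadratic (x - mu)^T · Sigma^{-1} · (x - mu):
  Sigma^{-1} · (x - mu) = (-0.3151, 0.3493).
  (x - mu)^T · [Sigma^{-1} · (x - mu)] = (-2)·(-0.3151) + (3)·(0.3493) = 1.6781.

Step 4 — take square root: d = √(1.6781) ≈ 1.2954.

d(x, mu) = √(1.6781) ≈ 1.2954


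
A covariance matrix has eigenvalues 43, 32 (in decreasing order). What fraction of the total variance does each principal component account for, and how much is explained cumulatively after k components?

Step 1 — total variance = trace(Sigma) = Σ λ_i = 43 + 32 = 75.

Step 2 — fraction explained by component i = λ_i / Σ λ:
  PC1: 43/75 = 0.5733
  PC2: 32/75 = 0.4267

Step 3 — cumulative fraction after k components = (λ_1 + ... + λ_k) / Σ λ:
  k = 1: 43/75 = 0.5733
  k = 2: (43 + 32)/75 = 75/75 = 1

Summary (fraction, with percent):

explained: PC1 0.5733 (57.33%), PC2 0.4267 (42.67%);  cumulative: 0.5733, 1


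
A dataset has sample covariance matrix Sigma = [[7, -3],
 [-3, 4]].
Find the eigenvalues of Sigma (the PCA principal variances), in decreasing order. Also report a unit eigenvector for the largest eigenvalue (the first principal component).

Step 1 — characteristic polynomial of 2×2 Sigma:
  det(Sigma - λI) = λ² - trace · λ + det = 0.
  trace = 7 + 4 = 11, det = 7·4 - (-3)² = 19.
Step 2 — discriminant:
  Δ = trace² - 4·det = 121 - 76 = 45.
Step 3 — eigenvalues:
  λ = (trace ± √Δ)/2 = (11 ± 6.7082)/2,
  λ_1 = 8.8541,  λ_2 = 2.1459.

Step 4 — unit eigenvector for λ_1: solve (Sigma - λ_1 I)v = 0. First row:
  (7 - 8.8541)·v_x + (-3)·v_y = 0, i.e. (-1.8541)·v_x + (-3)·v_y = 0,
  so v ∝ (b, λ_1 - a) = (-3, 1.8541); multiply by -1 so the first entry is positive: u = (3, -1.8541).
  ||u|| = √((3)² + (-1.8541)²) = √(12.4377) ≈ 3.5267,
  v_1 = u/||u|| ≈ (0.8507, -0.5257) (||v_1|| = 1).

λ_1 = 8.8541,  λ_2 = 2.1459;  v_1 ≈ (0.8507, -0.5257)


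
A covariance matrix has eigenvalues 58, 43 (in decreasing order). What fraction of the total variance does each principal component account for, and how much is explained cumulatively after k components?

Step 1 — total variance = trace(Sigma) = Σ λ_i = 58 + 43 = 101.

Step 2 — fraction explained by component i = λ_i / Σ λ:
  PC1: 58/101 = 0.5743
  PC2: 43/101 = 0.4257

Step 3 — cumulative fraction after k components = (λ_1 + ... + λ_k) / Σ λ:
  k = 1: 58/101 = 0.5743
  k = 2: (58 + 43)/101 = 101/101 = 1

Summary (fraction, with percent):

explained: PC1 0.5743 (57.43%), PC2 0.4257 (42.57%);  cumulative: 0.5743, 1


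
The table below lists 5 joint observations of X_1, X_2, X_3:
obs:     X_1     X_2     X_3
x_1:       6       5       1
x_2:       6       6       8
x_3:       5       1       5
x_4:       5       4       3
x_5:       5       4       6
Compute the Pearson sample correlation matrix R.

Step 1 — column means:
  mean(X_1) = (6 + 6 + 5 + 5 + 5) / 5 = 27/5 = 5.4
  mean(X_2) = (5 + 6 + 1 + 4 + 4) / 5 = 20/5 = 4
  mean(X_3) = (1 + 8 + 5 + 3 + 6) / 5 = 23/5 = 4.6

Step 2 — sample variances and covariances s[i,j] = (1/(n-1)) · Σ_k (x_{k,i} - mean_i) · (x_{k,j} - mean_j), with n-1 = 4:
  s[X_1,X_1] = ((0.6)·(0.6) + (0.6)·(0.6) + (-0.4)·(-0.4) + (-0.4)·(-0.4) + (-0.4)·(-0.4)) / 4 = 1.2/4 = 0.3
  s[X_1,X_2] = ((0.6)·(1) + (0.6)·(2) + (-0.4)·(-3) + (-0.4)·(0) + (-0.4)·(0)) / 4 = 3/4 = 0.75
  s[X_1,X_3] = ((0.6)·(-3.6) + (0.6)·(3.4) + (-0.4)·(0.4) + (-0.4)·(-1.6) + (-0.4)·(1.4)) / 4 = -0.2/4 = -0.05
  s[X_2,X_2] = ((1)·(1) + (2)·(2) + (-3)·(-3) + (0)·(0) + (0)·(0)) / 4 = 14/4 = 3.5
  s[X_2,X_3] = ((1)·(-3.6) + (2)·(3.4) + (-3)·(0.4) + (0)·(-1.6) + (0)·(1.4)) / 4 = 2/4 = 0.5
  s[X_3,X_3] = ((-3.6)·(-3.6) + (3.4)·(3.4) + (0.4)·(0.4) + (-1.6)·(-1.6) + (1.4)·(1.4)) / 4 = 29.2/4 = 7.3
  Sample standard deviations s_i = √(s[i,i]):
  s(X_1) = √(0.3) = 0.5477
  s(X_2) = √(3.5) = 1.8708
  s(X_3) = √(7.3) = 2.7019

Step 3 — r_{ij} = s_{ij} / (s_i · s_j):
  r[X_1,X_1] = 1 (diagonal).
  r[X_1,X_2] = 0.75 / (0.5477 · 1.8708) = 0.75 / 1.0247 = 0.7319
  r[X_1,X_3] = -0.05 / (0.5477 · 2.7019) = -0.05 / 1.4799 = -0.0338
  r[X_2,X_2] = 1 (diagonal).
  r[X_2,X_3] = 0.5 / (1.8708 · 2.7019) = 0.5 / 5.0547 = 0.0989
  r[X_3,X_3] = 1 (diagonal).

R is symmetric with unit diagonal. Assembling:

R = [[1, 0.7319, -0.0338],
 [0.7319, 1, 0.0989],
 [-0.0338, 0.0989, 1]]


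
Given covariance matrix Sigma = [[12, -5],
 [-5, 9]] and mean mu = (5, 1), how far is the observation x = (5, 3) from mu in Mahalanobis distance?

Step 1 — centre the observation: (x - mu) = (0, 2).

Step 2 — invert Sigma. det(Sigma) = 12·9 - (-5)² = 83.
  Sigma^{-1} = (1/det) · [[d, -b], [-b, a]] = [[0.1084, 0.0602],
 [0.0602, 0.1446]].

Step 3 — form the quadratic (x - mu)^T · Sigma^{-1} · (x - mu):
  Sigma^{-1} · (x - mu) = (0.1205, 0.2892).
  (x - mu)^T · [Sigma^{-1} · (x - mu)] = (0)·(0.1205) + (2)·(0.2892) = 0.5783.

Step 4 — take square root: d = √(0.5783) ≈ 0.7605.

d(x, mu) = √(0.5783) ≈ 0.7605


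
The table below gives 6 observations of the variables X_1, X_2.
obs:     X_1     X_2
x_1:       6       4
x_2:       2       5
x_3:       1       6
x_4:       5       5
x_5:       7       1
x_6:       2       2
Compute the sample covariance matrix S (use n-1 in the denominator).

Step 1 — column means:
  mean(X_1) = (6 + 2 + 1 + 5 + 7 + 2) / 6 = 23/6 = 3.8333
  mean(X_2) = (4 + 5 + 6 + 5 + 1 + 2) / 6 = 23/6 = 3.8333

Step 2 — sample covariance S[i,j] = (1/(n-1)) · Σ_k (x_{k,i} - mean_i) · (x_{k,j} - mean_j), with n-1 = 5.
  S[X_1,X_1] = ((2.1667)·(2.1667) + (-1.8333)·(-1.8333) + (-2.8333)·(-2.8333) + (1.1667)·(1.1667) + (3.1667)·(3.1667) + (-1.8333)·(-1.8333)) / 5 = 30.8333/5 = 6.1667
  S[X_1,X_2] = ((2.1667)·(0.1667) + (-1.8333)·(1.1667) + (-2.8333)·(2.1667) + (1.1667)·(1.1667) + (3.1667)·(-2.8333) + (-1.8333)·(-1.8333)) / 5 = -12.1667/5 = -2.4333
  S[X_2,X_2] = ((0.1667)·(0.1667) + (1.1667)·(1.1667) + (2.1667)·(2.1667) + (1.1667)·(1.1667) + (-2.8333)·(-2.8333) + (-1.8333)·(-1.8333)) / 5 = 18.8333/5 = 3.7667

S is symmetric (S[j,i] = S[i,j]). Assembling:

S = [[6.1667, -2.4333],
 [-2.4333, 3.7667]]


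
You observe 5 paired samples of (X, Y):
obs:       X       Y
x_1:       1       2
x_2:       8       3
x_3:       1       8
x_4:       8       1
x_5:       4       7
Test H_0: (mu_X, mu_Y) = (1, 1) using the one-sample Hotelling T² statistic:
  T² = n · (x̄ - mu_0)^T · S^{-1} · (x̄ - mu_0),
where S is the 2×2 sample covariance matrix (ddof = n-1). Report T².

Step 1 — sample mean vector:
  mean(X) = (1 + 8 + 1 + 8 + 4) / 5 = 22/5 = 4.4
  mean(Y) = (2 + 3 + 8 + 1 + 7) / 5 = 21/5 = 4.2
  x̄ = (4.4, 4.2),  deviation x̄ - mu_0 = (4.4, 4.2) - (1, 1) = (3.4, 3.2).

Step 2 — sample covariance matrix, S[i,j] = (1/(n-1)) · Σ_k (x_{k,i} - mean_i) · (x_{k,j} - mean_j), divisor n-1 = 4:
  S[X,X] = ((-3.4)·(-3.4) + (3.6)·(3.6) + (-3.4)·(-3.4) + (3.6)·(3.6) + (-0.4)·(-0.4)) / 4 = 49.2/4 = 12.3
  S[X,Y] = ((-3.4)·(-2.2) + (3.6)·(-1.2) + (-3.4)·(3.8) + (3.6)·(-3.2) + (-0.4)·(2.8)) / 4 = -22.4/4 = -5.6
  S[Y,Y] = ((-2.2)·(-2.2) + (-1.2)·(-1.2) + (3.8)·(3.8) + (-3.2)·(-3.2) + (2.8)·(2.8)) / 4 = 38.8/4 = 9.7
  S = [[12.3, -5.6],
 [-5.6, 9.7]].

Step 3 — invert S. det(S) = 12.3·9.7 - (-5.6)² = 87.95.
  S^{-1} = (1/det) · [[d, -b], [-b, a]] = [[0.1103, 0.0637],
 [0.0637, 0.1399]].

Step 4 — quadratic form (x̄ - mu_0)^T · S^{-1} · (x̄ - mu_0):
  S^{-1} · (x̄ - mu_0) = (0.5787, 0.664),
  (x̄ - mu_0)^T · [...] = (3.4)·(0.5787) + (3.2)·(0.664) = 4.0926.

Step 5 — scale by n: T² = 5 · 4.0926 = 20.4628.

T² ≈ 20.4628


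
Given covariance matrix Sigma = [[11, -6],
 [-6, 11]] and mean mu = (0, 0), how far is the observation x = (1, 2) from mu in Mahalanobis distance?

Step 1 — centre the observation: (x - mu) = (1, 2).

Step 2 — invert Sigma. det(Sigma) = 11·11 - (-6)² = 85.
  Sigma^{-1} = (1/det) · [[d, -b], [-b, a]] = [[0.1294, 0.0706],
 [0.0706, 0.1294]].

Step 3 — form the quadratic (x - mu)^T · Sigma^{-1} · (x - mu):
  Sigma^{-1} · (x - mu) = (0.2706, 0.3294).
  (x - mu)^T · [Sigma^{-1} · (x - mu)] = (1)·(0.2706) + (2)·(0.3294) = 0.9294.

Step 4 — take square root: d = √(0.9294) ≈ 0.9641.

d(x, mu) = √(0.9294) ≈ 0.9641


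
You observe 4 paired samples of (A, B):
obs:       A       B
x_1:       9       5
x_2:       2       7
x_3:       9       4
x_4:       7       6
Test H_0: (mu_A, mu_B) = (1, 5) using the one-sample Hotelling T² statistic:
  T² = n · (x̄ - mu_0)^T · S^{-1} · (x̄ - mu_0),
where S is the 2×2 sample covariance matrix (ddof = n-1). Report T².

Step 1 — sample mean vector:
  mean(A) = (9 + 2 + 9 + 7) / 4 = 27/4 = 6.75
  mean(B) = (5 + 7 + 4 + 6) / 4 = 22/4 = 5.5
  x̄ = (6.75, 5.5),  deviation x̄ - mu_0 = (6.75, 5.5) - (1, 5) = (5.75, 0.5).

Step 2 — sample covariance matrix, S[i,j] = (1/(n-1)) · Σ_k (x_{k,i} - mean_i) · (x_{k,j} - mean_j), divisor n-1 = 3:
  S[A,A] = ((2.25)·(2.25) + (-4.75)·(-4.75) + (2.25)·(2.25) + (0.25)·(0.25)) / 3 = 32.75/3 = 10.9167
  S[A,B] = ((2.25)·(-0.5) + (-4.75)·(1.5) + (2.25)·(-1.5) + (0.25)·(0.5)) / 3 = -11.5/3 = -3.8333
  S[B,B] = ((-0.5)·(-0.5) + (1.5)·(1.5) + (-1.5)·(-1.5) + (0.5)·(0.5)) / 3 = 5/3 = 1.6667
  S = [[10.9167, -3.8333],
 [-3.8333, 1.6667]].

Step 3 — invert S. det(S) = 10.9167·1.6667 - (-3.8333)² = 3.5.
  S^{-1} = (1/det) · [[d, -b], [-b, a]] = [[0.4762, 1.0952],
 [1.0952, 3.119]].

Step 4 — quadratic form (x̄ - mu_0)^T · S^{-1} · (x̄ - mu_0):
  S^{-1} · (x̄ - mu_0) = (3.2857, 7.8571),
  (x̄ - mu_0)^T · [...] = (5.75)·(3.2857) + (0.5)·(7.8571) = 22.8214.

Step 5 — scale by n: T² = 4 · 22.8214 = 91.2857.

T² ≈ 91.2857


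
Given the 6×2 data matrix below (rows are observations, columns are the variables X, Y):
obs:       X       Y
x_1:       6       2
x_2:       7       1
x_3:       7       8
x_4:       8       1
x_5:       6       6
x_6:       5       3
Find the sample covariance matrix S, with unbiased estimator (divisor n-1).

Step 1 — column means:
  mean(X) = (6 + 7 + 7 + 8 + 6 + 5) / 6 = 39/6 = 6.5
  mean(Y) = (2 + 1 + 8 + 1 + 6 + 3) / 6 = 21/6 = 3.5

Step 2 — sample covariance S[i,j] = (1/(n-1)) · Σ_k (x_{k,i} - mean_i) · (x_{k,j} - mean_j), with n-1 = 5.
  S[X,X] = ((-0.5)·(-0.5) + (0.5)·(0.5) + (0.5)·(0.5) + (1.5)·(1.5) + (-0.5)·(-0.5) + (-1.5)·(-1.5)) / 5 = 5.5/5 = 1.1
  S[X,Y] = ((-0.5)·(-1.5) + (0.5)·(-2.5) + (0.5)·(4.5) + (1.5)·(-2.5) + (-0.5)·(2.5) + (-1.5)·(-0.5)) / 5 = -2.5/5 = -0.5
  S[Y,Y] = ((-1.5)·(-1.5) + (-2.5)·(-2.5) + (4.5)·(4.5) + (-2.5)·(-2.5) + (2.5)·(2.5) + (-0.5)·(-0.5)) / 5 = 41.5/5 = 8.3

S is symmetric (S[j,i] = S[i,j]). Assembling:

S = [[1.1, -0.5],
 [-0.5, 8.3]]


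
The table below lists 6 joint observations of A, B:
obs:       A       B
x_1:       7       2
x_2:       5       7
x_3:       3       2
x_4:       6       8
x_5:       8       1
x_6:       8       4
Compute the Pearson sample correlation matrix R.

Step 1 — column means:
  mean(A) = (7 + 5 + 3 + 6 + 8 + 8) / 6 = 37/6 = 6.1667
  mean(B) = (2 + 7 + 2 + 8 + 1 + 4) / 6 = 24/6 = 4

Step 2 — sample variances and covariances s[i,j] = (1/(n-1)) · Σ_k (x_{k,i} - mean_i) · (x_{k,j} - mean_j), with n-1 = 5:
  s[A,A] = ((0.8333)·(0.8333) + (-1.1667)·(-1.1667) + (-3.1667)·(-3.1667) + (-0.1667)·(-0.1667) + (1.8333)·(1.8333) + (1.8333)·(1.8333)) / 5 = 18.8333/5 = 3.7667
  s[A,B] = ((0.8333)·(-2) + (-1.1667)·(3) + (-3.1667)·(-2) + (-0.1667)·(4) + (1.8333)·(-3) + (1.8333)·(0)) / 5 = -5/5 = -1
  s[B,B] = ((-2)·(-2) + (3)·(3) + (-2)·(-2) + (4)·(4) + (-3)·(-3) + (0)·(0)) / 5 = 42/5 = 8.4
  Sample standard deviations s_i = √(s[i,i]):
  s(A) = √(3.7667) = 1.9408
  s(B) = √(8.4) = 2.8983

Step 3 — r_{ij} = s_{ij} / (s_i · s_j):
  r[A,A] = 1 (diagonal).
  r[A,B] = -1 / (1.9408 · 2.8983) = -1 / 5.6249 = -0.1778
  r[B,B] = 1 (diagonal).

R is symmetric with unit diagonal. Assembling:

R = [[1, -0.1778],
 [-0.1778, 1]]


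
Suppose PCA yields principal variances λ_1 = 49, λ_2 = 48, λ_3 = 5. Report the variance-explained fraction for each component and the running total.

Step 1 — total variance = trace(Sigma) = Σ λ_i = 49 + 48 + 5 = 102.

Step 2 — fraction explained by component i = λ_i / Σ λ:
  PC1: 49/102 = 0.4804
  PC2: 48/102 = 0.4706
  PC3: 5/102 = 0.049

Step 3 — cumulative fraction after k components = (λ_1 + ... + λ_k) / Σ λ:
  k = 1: 49/102 = 0.4804
  k = 2: (49 + 48)/102 = 97/102 = 0.951
  k = 3: (49 + 48 + 5)/102 = 102/102 = 1

Summary (fraction, with percent):

explained: PC1 0.4804 (48.04%), PC2 0.4706 (47.06%), PC3 0.049 (4.9%);  cumulative: 0.4804, 0.951, 1


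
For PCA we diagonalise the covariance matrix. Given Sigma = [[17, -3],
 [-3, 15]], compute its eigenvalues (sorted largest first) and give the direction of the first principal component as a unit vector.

Step 1 — characteristic polynomial of 2×2 Sigma:
  det(Sigma - λI) = λ² - trace · λ + det = 0.
  trace = 17 + 15 = 32, det = 17·15 - (-3)² = 246.
Step 2 — discriminant:
  Δ = trace² - 4·det = 1024 - 984 = 40.
Step 3 — eigenvalues:
  λ = (trace ± √Δ)/2 = (32 ± 6.3246)/2,
  λ_1 = 19.1623,  λ_2 = 12.8377.

Step 4 — unit eigenvector for λ_1: solve (Sigma - λ_1 I)v = 0. First row:
  (17 - 19.1623)·v_x + (-3)·v_y = 0, i.e. (-2.1623)·v_x + (-3)·v_y = 0,
  so v ∝ (b, λ_1 - a) = (-3, 2.1623); multiply by -1 so the first entry is positive: u = (3, -2.1623).
  ||u|| = √((3)² + (-2.1623)²) = √(13.6754) ≈ 3.698,
  v_1 = u/||u|| ≈ (0.8112, -0.5847) (||v_1|| = 1).

λ_1 = 19.1623,  λ_2 = 12.8377;  v_1 ≈ (0.8112, -0.5847)


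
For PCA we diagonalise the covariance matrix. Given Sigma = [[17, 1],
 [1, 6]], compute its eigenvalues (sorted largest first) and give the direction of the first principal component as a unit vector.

Step 1 — characteristic polynomial of 2×2 Sigma:
  det(Sigma - λI) = λ² - trace · λ + det = 0.
  trace = 17 + 6 = 23, det = 17·6 - (1)² = 101.
Step 2 — discriminant:
  Δ = trace² - 4·det = 529 - 404 = 125.
Step 3 — eigenvalues:
  λ = (trace ± √Δ)/2 = (23 ± 11.1803)/2,
  λ_1 = 17.0902,  λ_2 = 5.9098.

Step 4 — unit eigenvector for λ_1: solve (Sigma - λ_1 I)v = 0. First row:
  (17 - 17.0902)·v_x + (1)·v_y = 0, i.e. (-0.0902)·v_x + (1)·v_y = 0,
  so v ∝ (b, λ_1 - a) = (1, 0.0902) = u.
  ||u|| = √((1)² + (0.0902)²) = √(1.0081) ≈ 1.0041,
  v_1 = u/||u|| ≈ (0.996, 0.0898) (||v_1|| = 1).

λ_1 = 17.0902,  λ_2 = 5.9098;  v_1 ≈ (0.996, 0.0898)


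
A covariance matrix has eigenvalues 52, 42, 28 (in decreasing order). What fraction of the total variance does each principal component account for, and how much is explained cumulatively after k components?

Step 1 — total variance = trace(Sigma) = Σ λ_i = 52 + 42 + 28 = 122.

Step 2 — fraction explained by component i = λ_i / Σ λ:
  PC1: 52/122 = 0.4262
  PC2: 42/122 = 0.3443
  PC3: 28/122 = 0.2295

Step 3 — cumulative fraction after k components = (λ_1 + ... + λ_k) / Σ λ:
  k = 1: 52/122 = 0.4262
  k = 2: (52 + 42)/122 = 94/122 = 0.7705
  k = 3: (52 + 42 + 28)/122 = 122/122 = 1

Summary (fraction, with percent):

explained: PC1 0.4262 (42.62%), PC2 0.3443 (34.43%), PC3 0.2295 (22.95%);  cumulative: 0.4262, 0.7705, 1


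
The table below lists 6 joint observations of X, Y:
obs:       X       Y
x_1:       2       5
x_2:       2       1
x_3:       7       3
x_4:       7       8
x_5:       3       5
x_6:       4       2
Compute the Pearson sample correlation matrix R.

Step 1 — column means:
  mean(X) = (2 + 2 + 7 + 7 + 3 + 4) / 6 = 25/6 = 4.1667
  mean(Y) = (5 + 1 + 3 + 8 + 5 + 2) / 6 = 24/6 = 4

Step 2 — sample variances and covariances s[i,j] = (1/(n-1)) · Σ_k (x_{k,i} - mean_i) · (x_{k,j} - mean_j), with n-1 = 5:
  s[X,X] = ((-2.1667)·(-2.1667) + (-2.1667)·(-2.1667) + (2.8333)·(2.8333) + (2.8333)·(2.8333) + (-1.1667)·(-1.1667) + (-0.1667)·(-0.1667)) / 5 = 26.8333/5 = 5.3667
  s[X,Y] = ((-2.1667)·(1) + (-2.1667)·(-3) + (2.8333)·(-1) + (2.8333)·(4) + (-1.1667)·(1) + (-0.1667)·(-2)) / 5 = 12/5 = 2.4
  s[Y,Y] = ((1)·(1) + (-3)·(-3) + (-1)·(-1) + (4)·(4) + (1)·(1) + (-2)·(-2)) / 5 = 32/5 = 6.4
  Sample standard deviations s_i = √(s[i,i]):
  s(X) = √(5.3667) = 2.3166
  s(Y) = √(6.4) = 2.5298

Step 3 — r_{ij} = s_{ij} / (s_i · s_j):
  r[X,X] = 1 (diagonal).
  r[X,Y] = 2.4 / (2.3166 · 2.5298) = 2.4 / 5.8606 = 0.4095
  r[Y,Y] = 1 (diagonal).

R is symmetric with unit diagonal. Assembling:

R = [[1, 0.4095],
 [0.4095, 1]]


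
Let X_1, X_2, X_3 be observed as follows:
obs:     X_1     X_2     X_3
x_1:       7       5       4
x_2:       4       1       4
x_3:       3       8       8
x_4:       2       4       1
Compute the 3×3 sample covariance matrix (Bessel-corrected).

Step 1 — column means:
  mean(X_1) = (7 + 4 + 3 + 2) / 4 = 16/4 = 4
  mean(X_2) = (5 + 1 + 8 + 4) / 4 = 18/4 = 4.5
  mean(X_3) = (4 + 4 + 8 + 1) / 4 = 17/4 = 4.25

Step 2 — sample covariance S[i,j] = (1/(n-1)) · Σ_k (x_{k,i} - mean_i) · (x_{k,j} - mean_j), with n-1 = 3.
  S[X_1,X_1] = ((3)·(3) + (0)·(0) + (-1)·(-1) + (-2)·(-2)) / 3 = 14/3 = 4.6667
  S[X_1,X_2] = ((3)·(0.5) + (0)·(-3.5) + (-1)·(3.5) + (-2)·(-0.5)) / 3 = -1/3 = -0.3333
  S[X_1,X_3] = ((3)·(-0.25) + (0)·(-0.25) + (-1)·(3.75) + (-2)·(-3.25)) / 3 = 2/3 = 0.6667
  S[X_2,X_2] = ((0.5)·(0.5) + (-3.5)·(-3.5) + (3.5)·(3.5) + (-0.5)·(-0.5)) / 3 = 25/3 = 8.3333
  S[X_2,X_3] = ((0.5)·(-0.25) + (-3.5)·(-0.25) + (3.5)·(3.75) + (-0.5)·(-3.25)) / 3 = 15.5/3 = 5.1667
  S[X_3,X_3] = ((-0.25)·(-0.25) + (-0.25)·(-0.25) + (3.75)·(3.75) + (-3.25)·(-3.25)) / 3 = 24.75/3 = 8.25

S is symmetric (S[j,i] = S[i,j]). Assembling:

S = [[4.6667, -0.3333, 0.6667],
 [-0.3333, 8.3333, 5.1667],
 [0.6667, 5.1667, 8.25]]


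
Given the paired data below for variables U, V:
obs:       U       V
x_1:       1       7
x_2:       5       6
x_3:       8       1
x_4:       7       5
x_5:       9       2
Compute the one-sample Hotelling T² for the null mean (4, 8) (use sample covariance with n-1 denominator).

Step 1 — sample mean vector:
  mean(U) = (1 + 5 + 8 + 7 + 9) / 5 = 30/5 = 6
  mean(V) = (7 + 6 + 1 + 5 + 2) / 5 = 21/5 = 4.2
  x̄ = (6, 4.2),  deviation x̄ - mu_0 = (6, 4.2) - (4, 8) = (2, -3.8).

Step 2 — sample covariance matrix, S[i,j] = (1/(n-1)) · Σ_k (x_{k,i} - mean_i) · (x_{k,j} - mean_j), divisor n-1 = 4:
  S[U,U] = ((-5)·(-5) + (-1)·(-1) + (2)·(2) + (1)·(1) + (3)·(3)) / 4 = 40/4 = 10
  S[U,V] = ((-5)·(2.8) + (-1)·(1.8) + (2)·(-3.2) + (1)·(0.8) + (3)·(-2.2)) / 4 = -28/4 = -7
  S[V,V] = ((2.8)·(2.8) + (1.8)·(1.8) + (-3.2)·(-3.2) + (0.8)·(0.8) + (-2.2)·(-2.2)) / 4 = 26.8/4 = 6.7
  S = [[10, -7],
 [-7, 6.7]].

Step 3 — invert S. det(S) = 10·6.7 - (-7)² = 18.
  S^{-1} = (1/det) · [[d, -b], [-b, a]] = [[0.3722, 0.3889],
 [0.3889, 0.5556]].

Step 4 — quadratic form (x̄ - mu_0)^T · S^{-1} · (x̄ - mu_0):
  S^{-1} · (x̄ - mu_0) = (-0.7333, -1.3333),
  (x̄ - mu_0)^T · [...] = (2)·(-0.7333) + (-3.8)·(-1.3333) = 3.6.

Step 5 — scale by n: T² = 5 · 3.6 = 18.

T² ≈ 18


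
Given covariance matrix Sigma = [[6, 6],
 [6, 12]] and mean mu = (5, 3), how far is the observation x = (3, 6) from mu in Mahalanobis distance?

Step 1 — centre the observation: (x - mu) = (-2, 3).

Step 2 — invert Sigma. det(Sigma) = 6·12 - (6)² = 36.
  Sigma^{-1} = (1/det) · [[d, -b], [-b, a]] = [[0.3333, -0.1667],
 [-0.1667, 0.1667]].

Step 3 — form the quadratic (x - mu)^T · Sigma^{-1} · (x - mu):
  Sigma^{-1} · (x - mu) = (-1.1667, 0.8333).
  (x - mu)^T · [Sigma^{-1} · (x - mu)] = (-2)·(-1.1667) + (3)·(0.8333) = 4.8333.

Step 4 — take square root: d = √(4.8333) ≈ 2.1985.

d(x, mu) = √(4.8333) ≈ 2.1985


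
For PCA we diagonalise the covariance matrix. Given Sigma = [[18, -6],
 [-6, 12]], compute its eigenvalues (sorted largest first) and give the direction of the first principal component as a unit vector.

Step 1 — characteristic polynomial of 2×2 Sigma:
  det(Sigma - λI) = λ² - trace · λ + det = 0.
  trace = 18 + 12 = 30, det = 18·12 - (-6)² = 180.
Step 2 — discriminant:
  Δ = trace² - 4·det = 900 - 720 = 180.
Step 3 — eigenvalues:
  λ = (trace ± √Δ)/2 = (30 ± 13.4164)/2,
  λ_1 = 21.7082,  λ_2 = 8.2918.

Step 4 — unit eigenvector for λ_1: solve (Sigma - λ_1 I)v = 0. First row:
  (18 - 21.7082)·v_x + (-6)·v_y = 0, i.e. (-3.7082)·v_x + (-6)·v_y = 0,
  so v ∝ (b, λ_1 - a) = (-6, 3.7082); multiply by -1 so the first entry is positive: u = (6, -3.7082).
  ||u|| = √((6)² + (-3.7082)²) = √(49.7508) ≈ 7.0534,
  v_1 = u/||u|| ≈ (0.8507, -0.5257) (||v_1|| = 1).

λ_1 = 21.7082,  λ_2 = 8.2918;  v_1 ≈ (0.8507, -0.5257)


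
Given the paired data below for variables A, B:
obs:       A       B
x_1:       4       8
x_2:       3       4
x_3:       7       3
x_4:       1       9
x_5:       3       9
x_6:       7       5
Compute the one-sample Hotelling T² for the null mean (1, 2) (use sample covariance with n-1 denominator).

Step 1 — sample mean vector:
  mean(A) = (4 + 3 + 7 + 1 + 3 + 7) / 6 = 25/6 = 4.1667
  mean(B) = (8 + 4 + 3 + 9 + 9 + 5) / 6 = 38/6 = 6.3333
  x̄ = (4.1667, 6.3333),  deviation x̄ - mu_0 = (4.1667, 6.3333) - (1, 2) = (3.1667, 4.3333).

Step 2 — sample covariance matrix, S[i,j] = (1/(n-1)) · Σ_k (x_{k,i} - mean_i) · (x_{k,j} - mean_j), divisor n-1 = 5:
  S[A,A] = ((-0.1667)·(-0.1667) + (-1.1667)·(-1.1667) + (2.8333)·(2.8333) + (-3.1667)·(-3.1667) + (-1.1667)·(-1.1667) + (2.8333)·(2.8333)) / 5 = 28.8333/5 = 5.7667
  S[A,B] = ((-0.1667)·(1.6667) + (-1.1667)·(-2.3333) + (2.8333)·(-3.3333) + (-3.1667)·(2.6667) + (-1.1667)·(2.6667) + (2.8333)·(-1.3333)) / 5 = -22.3333/5 = -4.4667
  S[B,B] = ((1.6667)·(1.6667) + (-2.3333)·(-2.3333) + (-3.3333)·(-3.3333) + (2.6667)·(2.6667) + (2.6667)·(2.6667) + (-1.3333)·(-1.3333)) / 5 = 35.3333/5 = 7.0667
  S = [[5.7667, -4.4667],
 [-4.4667, 7.0667]].

Step 3 — invert S. det(S) = 5.7667·7.0667 - (-4.4667)² = 20.8.
  S^{-1} = (1/det) · [[d, -b], [-b, a]] = [[0.3397, 0.2147],
 [0.2147, 0.2772]].

Step 4 — quadratic form (x̄ - mu_0)^T · S^{-1} · (x̄ - mu_0):
  S^{-1} · (x̄ - mu_0) = (2.0064, 1.8814),
  (x̄ - mu_0)^T · [...] = (3.1667)·(2.0064) + (4.3333)·(1.8814) = 14.5064.

Step 5 — scale by n: T² = 6 · 14.5064 = 87.0385.

T² ≈ 87.0385


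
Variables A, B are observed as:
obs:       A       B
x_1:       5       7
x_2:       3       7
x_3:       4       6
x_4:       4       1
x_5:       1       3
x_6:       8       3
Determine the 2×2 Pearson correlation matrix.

Step 1 — column means:
  mean(A) = (5 + 3 + 4 + 4 + 1 + 8) / 6 = 25/6 = 4.1667
  mean(B) = (7 + 7 + 6 + 1 + 3 + 3) / 6 = 27/6 = 4.5

Step 2 — sample variances and covariances s[i,j] = (1/(n-1)) · Σ_k (x_{k,i} - mean_i) · (x_{k,j} - mean_j), with n-1 = 5:
  s[A,A] = ((0.8333)·(0.8333) + (-1.1667)·(-1.1667) + (-0.1667)·(-0.1667) + (-0.1667)·(-0.1667) + (-3.1667)·(-3.1667) + (3.8333)·(3.8333)) / 5 = 26.8333/5 = 5.3667
  s[A,B] = ((0.8333)·(2.5) + (-1.1667)·(2.5) + (-0.1667)·(1.5) + (-0.1667)·(-3.5) + (-3.1667)·(-1.5) + (3.8333)·(-1.5)) / 5 = -1.5/5 = -0.3
  s[B,B] = ((2.5)·(2.5) + (2.5)·(2.5) + (1.5)·(1.5) + (-3.5)·(-3.5) + (-1.5)·(-1.5) + (-1.5)·(-1.5)) / 5 = 31.5/5 = 6.3
  Sample standard deviations s_i = √(s[i,i]):
  s(A) = √(5.3667) = 2.3166
  s(B) = √(6.3) = 2.51

Step 3 — r_{ij} = s_{ij} / (s_i · s_j):
  r[A,A] = 1 (diagonal).
  r[A,B] = -0.3 / (2.3166 · 2.51) = -0.3 / 5.8146 = -0.0516
  r[B,B] = 1 (diagonal).

R is symmetric with unit diagonal. Assembling:

R = [[1, -0.0516],
 [-0.0516, 1]]


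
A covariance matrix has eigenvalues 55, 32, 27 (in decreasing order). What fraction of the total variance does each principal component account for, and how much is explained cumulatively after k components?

Step 1 — total variance = trace(Sigma) = Σ λ_i = 55 + 32 + 27 = 114.

Step 2 — fraction explained by component i = λ_i / Σ λ:
  PC1: 55/114 = 0.4825
  PC2: 32/114 = 0.2807
  PC3: 27/114 = 0.2368

Step 3 — cumulative fraction after k components = (λ_1 + ... + λ_k) / Σ λ:
  k = 1: 55/114 = 0.4825
  k = 2: (55 + 32)/114 = 87/114 = 0.7632
  k = 3: (55 + 32 + 27)/114 = 114/114 = 1

Summary (fraction, with percent):

explained: PC1 0.4825 (48.25%), PC2 0.2807 (28.07%), PC3 0.2368 (23.68%);  cumulative: 0.4825, 0.7632, 1


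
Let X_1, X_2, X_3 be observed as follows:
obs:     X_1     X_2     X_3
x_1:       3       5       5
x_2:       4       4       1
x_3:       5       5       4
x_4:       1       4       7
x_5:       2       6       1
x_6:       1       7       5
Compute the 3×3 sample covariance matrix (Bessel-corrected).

Step 1 — column means:
  mean(X_1) = (3 + 4 + 5 + 1 + 2 + 1) / 6 = 16/6 = 2.6667
  mean(X_2) = (5 + 4 + 5 + 4 + 6 + 7) / 6 = 31/6 = 5.1667
  mean(X_3) = (5 + 1 + 4 + 7 + 1 + 5) / 6 = 23/6 = 3.8333

Step 2 — sample covariance S[i,j] = (1/(n-1)) · Σ_k (x_{k,i} - mean_i) · (x_{k,j} - mean_j), with n-1 = 5.
  S[X_1,X_1] = ((0.3333)·(0.3333) + (1.3333)·(1.3333) + (2.3333)·(2.3333) + (-1.6667)·(-1.6667) + (-0.6667)·(-0.6667) + (-1.6667)·(-1.6667)) / 5 = 13.3333/5 = 2.6667
  S[X_1,X_2] = ((0.3333)·(-0.1667) + (1.3333)·(-1.1667) + (2.3333)·(-0.1667) + (-1.6667)·(-1.1667) + (-0.6667)·(0.8333) + (-1.6667)·(1.8333)) / 5 = -3.6667/5 = -0.7333
  S[X_1,X_3] = ((0.3333)·(1.1667) + (1.3333)·(-2.8333) + (2.3333)·(0.1667) + (-1.6667)·(3.1667) + (-0.6667)·(-2.8333) + (-1.6667)·(1.1667)) / 5 = -8.3333/5 = -1.6667
  S[X_2,X_2] = ((-0.1667)·(-0.1667) + (-1.1667)·(-1.1667) + (-0.1667)·(-0.1667) + (-1.1667)·(-1.1667) + (0.8333)·(0.8333) + (1.8333)·(1.8333)) / 5 = 6.8333/5 = 1.3667
  S[X_2,X_3] = ((-0.1667)·(1.1667) + (-1.1667)·(-2.8333) + (-0.1667)·(0.1667) + (-1.1667)·(3.1667) + (0.8333)·(-2.8333) + (1.8333)·(1.1667)) / 5 = -0.8333/5 = -0.1667
  S[X_3,X_3] = ((1.1667)·(1.1667) + (-2.8333)·(-2.8333) + (0.1667)·(0.1667) + (3.1667)·(3.1667) + (-2.8333)·(-2.8333) + (1.1667)·(1.1667)) / 5 = 28.8333/5 = 5.7667

S is symmetric (S[j,i] = S[i,j]). Assembling:

S = [[2.6667, -0.7333, -1.6667],
 [-0.7333, 1.3667, -0.1667],
 [-1.6667, -0.1667, 5.7667]]


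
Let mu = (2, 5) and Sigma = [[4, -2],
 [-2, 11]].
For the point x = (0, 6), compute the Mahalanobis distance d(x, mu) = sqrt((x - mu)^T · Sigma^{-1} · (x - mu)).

Step 1 — centre the observation: (x - mu) = (-2, 1).

Step 2 — invert Sigma. det(Sigma) = 4·11 - (-2)² = 40.
  Sigma^{-1} = (1/det) · [[d, -b], [-b, a]] = [[0.275, 0.05],
 [0.05, 0.1]].

Step 3 — form the quadratic (x - mu)^T · Sigma^{-1} · (x - mu):
  Sigma^{-1} · (x - mu) = (-0.5, 0).
  (x - mu)^T · [Sigma^{-1} · (x - mu)] = (-2)·(-0.5) + (1)·(0) = 1.

Step 4 — take square root: d = √(1) ≈ 1.

d(x, mu) = √(1) ≈ 1


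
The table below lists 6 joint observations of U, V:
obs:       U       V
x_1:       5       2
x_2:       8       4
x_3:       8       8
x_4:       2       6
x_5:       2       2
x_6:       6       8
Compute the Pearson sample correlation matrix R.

Step 1 — column means:
  mean(U) = (5 + 8 + 8 + 2 + 2 + 6) / 6 = 31/6 = 5.1667
  mean(V) = (2 + 4 + 8 + 6 + 2 + 8) / 6 = 30/6 = 5

Step 2 — sample variances and covariances s[i,j] = (1/(n-1)) · Σ_k (x_{k,i} - mean_i) · (x_{k,j} - mean_j), with n-1 = 5:
  s[U,U] = ((-0.1667)·(-0.1667) + (2.8333)·(2.8333) + (2.8333)·(2.8333) + (-3.1667)·(-3.1667) + (-3.1667)·(-3.1667) + (0.8333)·(0.8333)) / 5 = 36.8333/5 = 7.3667
  s[U,V] = ((-0.1667)·(-3) + (2.8333)·(-1) + (2.8333)·(3) + (-3.1667)·(1) + (-3.1667)·(-3) + (0.8333)·(3)) / 5 = 15/5 = 3
  s[V,V] = ((-3)·(-3) + (-1)·(-1) + (3)·(3) + (1)·(1) + (-3)·(-3) + (3)·(3)) / 5 = 38/5 = 7.6
  Sample standard deviations s_i = √(s[i,i]):
  s(U) = √(7.3667) = 2.7142
  s(V) = √(7.6) = 2.7568

Step 3 — r_{ij} = s_{ij} / (s_i · s_j):
  r[U,U] = 1 (diagonal).
  r[U,V] = 3 / (2.7142 · 2.7568) = 3 / 7.4824 = 0.4009
  r[V,V] = 1 (diagonal).

R is symmetric with unit diagonal. Assembling:

R = [[1, 0.4009],
 [0.4009, 1]]
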